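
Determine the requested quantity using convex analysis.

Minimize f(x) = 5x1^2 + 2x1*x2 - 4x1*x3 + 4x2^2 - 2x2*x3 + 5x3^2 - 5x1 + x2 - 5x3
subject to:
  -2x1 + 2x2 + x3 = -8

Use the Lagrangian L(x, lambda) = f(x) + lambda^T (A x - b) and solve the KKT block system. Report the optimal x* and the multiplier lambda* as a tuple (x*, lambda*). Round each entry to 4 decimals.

Form the Lagrangian:
  L(x, lambda) = (1/2) x^T Q x + c^T x + lambda^T (A x - b)
Stationarity (grad_x L = 0): Q x + c + A^T lambda = 0.
Primal feasibility: A x = b.

This gives the KKT block system:
  [ Q   A^T ] [ x     ]   [-c ]
  [ A    0  ] [ lambda ] = [ b ]

Solving the linear system:
  x*      = (2.2059, -2, 0.4118)
  lambda* = (5.7059)
  f(x*)   = 15.2794

x* = (2.2059, -2, 0.4118), lambda* = (5.7059)


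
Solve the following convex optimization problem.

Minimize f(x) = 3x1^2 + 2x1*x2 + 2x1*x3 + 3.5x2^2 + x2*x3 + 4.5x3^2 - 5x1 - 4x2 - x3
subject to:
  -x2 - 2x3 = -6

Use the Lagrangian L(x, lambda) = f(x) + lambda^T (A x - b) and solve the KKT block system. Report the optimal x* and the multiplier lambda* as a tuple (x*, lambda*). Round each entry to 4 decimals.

Form the Lagrangian:
  L(x, lambda) = (1/2) x^T Q x + c^T x + lambda^T (A x - b)
Stationarity (grad_x L = 0): Q x + c + A^T lambda = 0.
Primal feasibility: A x = b.

This gives the KKT block system:
  [ Q   A^T ] [ x     ]   [-c ]
  [ A    0  ] [ lambda ] = [ b ]

Solving the linear system:
  x*      = (-0.4588, 1.7526, 2.1237)
  lambda* = (9.4742)
  f(x*)   = 25.0026

x* = (-0.4588, 1.7526, 2.1237), lambda* = (9.4742)


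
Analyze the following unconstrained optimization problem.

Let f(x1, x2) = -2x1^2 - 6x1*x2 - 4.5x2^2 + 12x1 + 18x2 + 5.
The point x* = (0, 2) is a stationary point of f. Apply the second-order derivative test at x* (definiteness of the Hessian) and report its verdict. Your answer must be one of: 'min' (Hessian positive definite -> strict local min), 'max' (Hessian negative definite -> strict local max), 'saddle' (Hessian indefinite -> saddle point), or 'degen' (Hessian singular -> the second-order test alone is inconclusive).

Compute the Hessian H = grad^2 f:
  H = [[-4, -6], [-6, -9]]
Verify stationarity: grad f(x*) = H x* + g = (0, 0).
Eigenvalues of H: -13, 0.
H has a zero eigenvalue (singular; negative semidefinite but not definite), so H is neither positive definite, negative definite, nor indefinite. The second-order test alone is inconclusive -> degen.
(Indeed, f is constant along the null direction of H through x*, so x* is not a strict local extremum.)

degen


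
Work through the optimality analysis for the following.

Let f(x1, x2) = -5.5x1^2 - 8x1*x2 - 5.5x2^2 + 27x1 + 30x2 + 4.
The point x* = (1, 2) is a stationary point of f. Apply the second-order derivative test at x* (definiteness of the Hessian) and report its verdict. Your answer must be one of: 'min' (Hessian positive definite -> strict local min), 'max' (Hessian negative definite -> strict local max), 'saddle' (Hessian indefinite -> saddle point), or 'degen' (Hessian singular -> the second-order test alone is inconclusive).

Compute the Hessian H = grad^2 f:
  H = [[-11, -8], [-8, -11]]
Verify stationarity: grad f(x*) = H x* + g = (0, 0).
Eigenvalues of H: -19, -3.
Both eigenvalues < 0, so H is negative definite -> x* is a strict local max.

max


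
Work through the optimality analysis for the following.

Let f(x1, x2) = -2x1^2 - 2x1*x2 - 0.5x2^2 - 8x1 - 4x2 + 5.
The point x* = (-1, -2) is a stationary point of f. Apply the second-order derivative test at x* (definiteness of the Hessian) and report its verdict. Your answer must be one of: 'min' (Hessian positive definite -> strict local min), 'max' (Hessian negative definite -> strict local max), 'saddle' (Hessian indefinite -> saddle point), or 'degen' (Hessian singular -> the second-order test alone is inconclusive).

Compute the Hessian H = grad^2 f:
  H = [[-4, -2], [-2, -1]]
Verify stationarity: grad f(x*) = H x* + g = (0, 0).
Eigenvalues of H: -5, 0.
H has a zero eigenvalue (singular; negative semidefinite but not definite), so H is neither positive definite, negative definite, nor indefinite. The second-order test alone is inconclusive -> degen.
(Indeed, f is constant along the null direction of H through x*, so x* is not a strict local extremum.)

degen


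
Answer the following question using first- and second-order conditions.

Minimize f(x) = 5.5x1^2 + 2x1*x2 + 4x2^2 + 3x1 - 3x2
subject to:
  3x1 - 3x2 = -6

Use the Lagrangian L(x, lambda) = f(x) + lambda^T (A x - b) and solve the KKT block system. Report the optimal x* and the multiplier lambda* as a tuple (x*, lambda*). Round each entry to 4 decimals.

Form the Lagrangian:
  L(x, lambda) = (1/2) x^T Q x + c^T x + lambda^T (A x - b)
Stationarity (grad_x L = 0): Q x + c + A^T lambda = 0.
Primal feasibility: A x = b.

This gives the KKT block system:
  [ Q   A^T ] [ x     ]   [-c ]
  [ A    0  ] [ lambda ] = [ b ]

Solving the linear system:
  x*      = (-0.8696, 1.1304)
  lambda* = (1.4348)
  f(x*)   = 1.3043

x* = (-0.8696, 1.1304), lambda* = (1.4348)


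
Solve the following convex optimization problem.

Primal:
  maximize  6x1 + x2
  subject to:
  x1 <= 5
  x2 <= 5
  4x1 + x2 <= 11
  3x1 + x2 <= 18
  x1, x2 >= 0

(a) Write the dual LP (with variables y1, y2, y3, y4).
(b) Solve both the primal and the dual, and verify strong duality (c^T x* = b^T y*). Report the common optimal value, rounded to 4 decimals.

The standard primal-dual pair for 'max c^T x s.t. A x <= b, x >= 0' is:
  Dual:  min b^T y  s.t.  A^T y >= c,  y >= 0.

So the dual LP is:
  minimize  5y1 + 5y2 + 11y3 + 18y4
  subject to:
    y1 + 4y3 + 3y4 >= 6
    y2 + y3 + y4 >= 1
    y1, y2, y3, y4 >= 0

Solving the primal: x* = (2.75, 0).
  primal value c^T x* = 16.5.
Solving the dual: y* = (0, 0, 1.5, 0).
  dual value b^T y* = 16.5.
Strong duality: c^T x* = b^T y*. Confirmed.

16.5


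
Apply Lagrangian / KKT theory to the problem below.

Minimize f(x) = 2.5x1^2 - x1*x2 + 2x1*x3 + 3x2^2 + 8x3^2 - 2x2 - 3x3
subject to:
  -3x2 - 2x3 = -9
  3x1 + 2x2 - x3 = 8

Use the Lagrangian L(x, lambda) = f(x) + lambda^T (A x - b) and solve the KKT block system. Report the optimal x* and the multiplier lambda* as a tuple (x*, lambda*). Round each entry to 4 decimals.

Form the Lagrangian:
  L(x, lambda) = (1/2) x^T Q x + c^T x + lambda^T (A x - b)
Stationarity (grad_x L = 0): Q x + c + A^T lambda = 0.
Primal feasibility: A x = b.

This gives the KKT block system:
  [ Q   A^T ] [ x     ]   [-c ]
  [ A    0  ] [ lambda ] = [ b ]

Solving the linear system:
  x*      = (1.0167, 2.7, 0.4501)
  lambda* = (3.6646, -1.0946)
  f(x*)   = 17.494

x* = (1.0167, 2.7, 0.4501), lambda* = (3.6646, -1.0946)


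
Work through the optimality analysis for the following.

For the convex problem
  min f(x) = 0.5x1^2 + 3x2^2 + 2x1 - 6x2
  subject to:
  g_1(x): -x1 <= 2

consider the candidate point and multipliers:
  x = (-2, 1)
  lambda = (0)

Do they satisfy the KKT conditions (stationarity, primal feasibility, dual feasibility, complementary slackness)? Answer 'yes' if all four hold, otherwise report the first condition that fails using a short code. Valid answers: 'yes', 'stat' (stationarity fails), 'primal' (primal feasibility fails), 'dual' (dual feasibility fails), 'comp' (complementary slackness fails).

Gradient of f: grad f(x) = Q x + c = (0, 0)
Constraint values g_i(x) = a_i^T x - b_i:
  g_1((-2, 1)) = 0
Stationarity residual: grad f(x) + sum_i lambda_i a_i = (0, 0)
  -> stationarity OK
Primal feasibility (all g_i <= 0): OK
Dual feasibility (all lambda_i >= 0): OK
Complementary slackness (lambda_i * g_i(x) = 0 for all i): OK

Verdict: yes, KKT holds.

yes


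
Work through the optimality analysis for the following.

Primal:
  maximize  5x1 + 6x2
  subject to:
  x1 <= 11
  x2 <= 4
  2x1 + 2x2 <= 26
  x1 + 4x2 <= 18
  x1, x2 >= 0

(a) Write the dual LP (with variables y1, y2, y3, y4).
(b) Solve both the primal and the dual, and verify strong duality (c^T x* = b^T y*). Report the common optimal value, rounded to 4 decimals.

The standard primal-dual pair for 'max c^T x s.t. A x <= b, x >= 0' is:
  Dual:  min b^T y  s.t.  A^T y >= c,  y >= 0.

So the dual LP is:
  minimize  11y1 + 4y2 + 26y3 + 18y4
  subject to:
    y1 + 2y3 + y4 >= 5
    y2 + 2y3 + 4y4 >= 6
    y1, y2, y3, y4 >= 0

Solving the primal: x* = (11, 1.75).
  primal value c^T x* = 65.5.
Solving the dual: y* = (3.5, 0, 0, 1.5).
  dual value b^T y* = 65.5.
Strong duality: c^T x* = b^T y*. Confirmed.

65.5


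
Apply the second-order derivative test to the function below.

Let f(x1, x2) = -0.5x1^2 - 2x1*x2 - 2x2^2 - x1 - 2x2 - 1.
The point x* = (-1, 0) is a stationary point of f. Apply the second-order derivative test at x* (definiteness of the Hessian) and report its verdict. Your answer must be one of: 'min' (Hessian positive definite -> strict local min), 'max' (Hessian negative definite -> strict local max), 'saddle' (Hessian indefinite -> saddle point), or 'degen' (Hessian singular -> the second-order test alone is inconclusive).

Compute the Hessian H = grad^2 f:
  H = [[-1, -2], [-2, -4]]
Verify stationarity: grad f(x*) = H x* + g = (0, 0).
Eigenvalues of H: -5, 0.
H has a zero eigenvalue (singular; negative semidefinite but not definite), so H is neither positive definite, negative definite, nor indefinite. The second-order test alone is inconclusive -> degen.
(Indeed, f is constant along the null direction of H through x*, so x* is not a strict local extremum.)

degen


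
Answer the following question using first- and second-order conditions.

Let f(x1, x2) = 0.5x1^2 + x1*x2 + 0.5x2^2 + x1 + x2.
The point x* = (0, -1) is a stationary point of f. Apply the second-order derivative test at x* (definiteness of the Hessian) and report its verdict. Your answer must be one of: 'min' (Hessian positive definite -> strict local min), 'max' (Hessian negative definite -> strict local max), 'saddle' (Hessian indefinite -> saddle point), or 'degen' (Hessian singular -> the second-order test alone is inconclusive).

Compute the Hessian H = grad^2 f:
  H = [[1, 1], [1, 1]]
Verify stationarity: grad f(x*) = H x* + g = (0, 0).
Eigenvalues of H: 0, 2.
H has a zero eigenvalue (singular; positive semidefinite but not definite), so H is neither positive definite, negative definite, nor indefinite. The second-order test alone is inconclusive -> degen.
(Indeed, f is constant along the null direction of H through x*, so x* is not a strict local extremum.)

degen


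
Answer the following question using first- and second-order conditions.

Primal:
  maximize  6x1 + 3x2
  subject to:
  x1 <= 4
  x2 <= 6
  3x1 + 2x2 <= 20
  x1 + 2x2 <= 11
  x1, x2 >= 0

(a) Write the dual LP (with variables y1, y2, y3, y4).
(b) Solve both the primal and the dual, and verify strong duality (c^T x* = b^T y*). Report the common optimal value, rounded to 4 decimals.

The standard primal-dual pair for 'max c^T x s.t. A x <= b, x >= 0' is:
  Dual:  min b^T y  s.t.  A^T y >= c,  y >= 0.

So the dual LP is:
  minimize  4y1 + 6y2 + 20y3 + 11y4
  subject to:
    y1 + 3y3 + y4 >= 6
    y2 + 2y3 + 2y4 >= 3
    y1, y2, y3, y4 >= 0

Solving the primal: x* = (4, 3.5).
  primal value c^T x* = 34.5.
Solving the dual: y* = (4.5, 0, 0, 1.5).
  dual value b^T y* = 34.5.
Strong duality: c^T x* = b^T y*. Confirmed.

34.5


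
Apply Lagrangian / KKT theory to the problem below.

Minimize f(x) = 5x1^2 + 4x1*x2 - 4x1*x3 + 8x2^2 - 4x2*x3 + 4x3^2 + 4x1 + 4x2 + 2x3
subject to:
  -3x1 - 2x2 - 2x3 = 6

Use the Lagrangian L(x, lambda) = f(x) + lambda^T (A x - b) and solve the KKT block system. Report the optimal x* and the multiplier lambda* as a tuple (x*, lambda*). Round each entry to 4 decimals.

Form the Lagrangian:
  L(x, lambda) = (1/2) x^T Q x + c^T x + lambda^T (A x - b)
Stationarity (grad_x L = 0): Q x + c + A^T lambda = 0.
Primal feasibility: A x = b.

This gives the KKT block system:
  [ Q   A^T ] [ x     ]   [-c ]
  [ A    0  ] [ lambda ] = [ b ]

Solving the linear system:
  x*      = (-0.9603, -0.4073, -1.1523)
  lambda* = (-0.8742)
  f(x*)   = -1.2649

x* = (-0.9603, -0.4073, -1.1523), lambda* = (-0.8742)


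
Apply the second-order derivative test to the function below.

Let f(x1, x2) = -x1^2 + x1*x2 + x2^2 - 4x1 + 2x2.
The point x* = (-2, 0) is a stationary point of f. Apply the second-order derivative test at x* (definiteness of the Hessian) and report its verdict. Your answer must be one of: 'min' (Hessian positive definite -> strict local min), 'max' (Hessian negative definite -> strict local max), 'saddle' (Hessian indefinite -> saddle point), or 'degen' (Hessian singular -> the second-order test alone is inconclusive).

Compute the Hessian H = grad^2 f:
  H = [[-2, 1], [1, 2]]
Verify stationarity: grad f(x*) = H x* + g = (0, 0).
Eigenvalues of H: -2.2361, 2.2361.
Eigenvalues have mixed signs, so H is indefinite -> x* is a saddle point.

saddle


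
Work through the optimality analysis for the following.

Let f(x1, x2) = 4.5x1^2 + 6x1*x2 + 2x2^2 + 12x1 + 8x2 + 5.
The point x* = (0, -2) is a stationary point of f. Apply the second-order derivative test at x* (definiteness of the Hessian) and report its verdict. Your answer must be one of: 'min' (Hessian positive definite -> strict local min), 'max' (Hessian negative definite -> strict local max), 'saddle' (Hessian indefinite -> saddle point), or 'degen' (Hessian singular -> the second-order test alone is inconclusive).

Compute the Hessian H = grad^2 f:
  H = [[9, 6], [6, 4]]
Verify stationarity: grad f(x*) = H x* + g = (0, 0).
Eigenvalues of H: 0, 13.
H has a zero eigenvalue (singular; positive semidefinite but not definite), so H is neither positive definite, negative definite, nor indefinite. The second-order test alone is inconclusive -> degen.
(Indeed, f is constant along the null direction of H through x*, so x* is not a strict local extremum.)

degen


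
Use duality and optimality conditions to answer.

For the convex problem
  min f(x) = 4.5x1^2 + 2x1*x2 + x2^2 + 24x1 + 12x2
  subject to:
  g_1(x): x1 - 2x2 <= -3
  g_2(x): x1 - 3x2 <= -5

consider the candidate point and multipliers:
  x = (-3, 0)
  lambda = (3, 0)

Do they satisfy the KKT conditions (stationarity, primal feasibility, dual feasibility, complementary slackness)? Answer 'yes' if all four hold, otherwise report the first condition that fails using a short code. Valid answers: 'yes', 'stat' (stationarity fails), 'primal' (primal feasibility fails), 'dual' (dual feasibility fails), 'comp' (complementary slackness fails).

Gradient of f: grad f(x) = Q x + c = (-3, 6)
Constraint values g_i(x) = a_i^T x - b_i:
  g_1((-3, 0)) = 0
  g_2((-3, 0)) = 2
Stationarity residual: grad f(x) + sum_i lambda_i a_i = (0, 0)
  -> stationarity OK
Primal feasibility (all g_i <= 0): FAILS
Dual feasibility (all lambda_i >= 0): OK
Complementary slackness (lambda_i * g_i(x) = 0 for all i): OK

Verdict: the first failing condition is primal_feasibility -> primal.

primal


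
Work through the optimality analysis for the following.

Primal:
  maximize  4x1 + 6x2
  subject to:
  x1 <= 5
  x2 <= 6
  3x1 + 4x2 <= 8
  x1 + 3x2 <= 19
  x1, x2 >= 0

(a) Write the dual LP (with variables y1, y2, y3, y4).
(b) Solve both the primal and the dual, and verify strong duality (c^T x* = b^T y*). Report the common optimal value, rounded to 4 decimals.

The standard primal-dual pair for 'max c^T x s.t. A x <= b, x >= 0' is:
  Dual:  min b^T y  s.t.  A^T y >= c,  y >= 0.

So the dual LP is:
  minimize  5y1 + 6y2 + 8y3 + 19y4
  subject to:
    y1 + 3y3 + y4 >= 4
    y2 + 4y3 + 3y4 >= 6
    y1, y2, y3, y4 >= 0

Solving the primal: x* = (0, 2).
  primal value c^T x* = 12.
Solving the dual: y* = (0, 0, 1.5, 0).
  dual value b^T y* = 12.
Strong duality: c^T x* = b^T y*. Confirmed.

12


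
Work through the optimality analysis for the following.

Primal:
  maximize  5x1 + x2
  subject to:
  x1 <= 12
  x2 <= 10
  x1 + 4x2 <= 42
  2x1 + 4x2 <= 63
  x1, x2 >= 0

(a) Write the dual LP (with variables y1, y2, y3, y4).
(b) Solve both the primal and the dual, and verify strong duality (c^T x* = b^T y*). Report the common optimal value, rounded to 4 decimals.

The standard primal-dual pair for 'max c^T x s.t. A x <= b, x >= 0' is:
  Dual:  min b^T y  s.t.  A^T y >= c,  y >= 0.

So the dual LP is:
  minimize  12y1 + 10y2 + 42y3 + 63y4
  subject to:
    y1 + y3 + 2y4 >= 5
    y2 + 4y3 + 4y4 >= 1
    y1, y2, y3, y4 >= 0

Solving the primal: x* = (12, 7.5).
  primal value c^T x* = 67.5.
Solving the dual: y* = (4.75, 0, 0.25, 0).
  dual value b^T y* = 67.5.
Strong duality: c^T x* = b^T y*. Confirmed.

67.5


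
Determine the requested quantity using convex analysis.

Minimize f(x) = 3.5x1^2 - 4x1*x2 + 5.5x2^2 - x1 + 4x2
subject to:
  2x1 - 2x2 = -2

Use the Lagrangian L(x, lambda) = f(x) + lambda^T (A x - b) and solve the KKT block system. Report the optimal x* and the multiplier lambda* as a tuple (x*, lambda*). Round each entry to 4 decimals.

Form the Lagrangian:
  L(x, lambda) = (1/2) x^T Q x + c^T x + lambda^T (A x - b)
Stationarity (grad_x L = 0): Q x + c + A^T lambda = 0.
Primal feasibility: A x = b.

This gives the KKT block system:
  [ Q   A^T ] [ x     ]   [-c ]
  [ A    0  ] [ lambda ] = [ b ]

Solving the linear system:
  x*      = (-1, 0)
  lambda* = (4)
  f(x*)   = 4.5

x* = (-1, 0), lambda* = (4)


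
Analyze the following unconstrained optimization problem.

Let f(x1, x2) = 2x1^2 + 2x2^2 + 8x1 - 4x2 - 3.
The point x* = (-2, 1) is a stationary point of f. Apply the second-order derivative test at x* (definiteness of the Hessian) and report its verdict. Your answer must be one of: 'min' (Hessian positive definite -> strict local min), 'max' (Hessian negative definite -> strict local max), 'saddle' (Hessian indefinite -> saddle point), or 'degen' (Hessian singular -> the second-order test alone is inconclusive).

Compute the Hessian H = grad^2 f:
  H = [[4, 0], [0, 4]]
Verify stationarity: grad f(x*) = H x* + g = (0, 0).
Eigenvalues of H: 4, 4.
Both eigenvalues > 0, so H is positive definite -> x* is a strict local min.

min


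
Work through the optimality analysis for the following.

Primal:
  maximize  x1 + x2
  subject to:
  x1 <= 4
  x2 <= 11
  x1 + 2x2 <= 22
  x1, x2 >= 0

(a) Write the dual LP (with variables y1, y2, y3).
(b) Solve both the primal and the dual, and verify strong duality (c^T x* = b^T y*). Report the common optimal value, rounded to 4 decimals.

The standard primal-dual pair for 'max c^T x s.t. A x <= b, x >= 0' is:
  Dual:  min b^T y  s.t.  A^T y >= c,  y >= 0.

So the dual LP is:
  minimize  4y1 + 11y2 + 22y3
  subject to:
    y1 + y3 >= 1
    y2 + 2y3 >= 1
    y1, y2, y3 >= 0

Solving the primal: x* = (4, 9).
  primal value c^T x* = 13.
Solving the dual: y* = (0.5, 0, 0.5).
  dual value b^T y* = 13.
Strong duality: c^T x* = b^T y*. Confirmed.

13


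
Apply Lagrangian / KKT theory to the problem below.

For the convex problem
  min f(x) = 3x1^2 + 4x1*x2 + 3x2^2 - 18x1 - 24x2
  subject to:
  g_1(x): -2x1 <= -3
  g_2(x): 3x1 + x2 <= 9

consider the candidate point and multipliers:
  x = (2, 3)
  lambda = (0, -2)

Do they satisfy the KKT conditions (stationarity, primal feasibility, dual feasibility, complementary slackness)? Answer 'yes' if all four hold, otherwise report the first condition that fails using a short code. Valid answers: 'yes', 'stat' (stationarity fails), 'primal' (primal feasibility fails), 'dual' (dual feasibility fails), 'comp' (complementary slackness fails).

Gradient of f: grad f(x) = Q x + c = (6, 2)
Constraint values g_i(x) = a_i^T x - b_i:
  g_1((2, 3)) = -1
  g_2((2, 3)) = 0
Stationarity residual: grad f(x) + sum_i lambda_i a_i = (0, 0)
  -> stationarity OK
Primal feasibility (all g_i <= 0): OK
Dual feasibility (all lambda_i >= 0): FAILS
Complementary slackness (lambda_i * g_i(x) = 0 for all i): OK

Verdict: the first failing condition is dual_feasibility -> dual.

dual


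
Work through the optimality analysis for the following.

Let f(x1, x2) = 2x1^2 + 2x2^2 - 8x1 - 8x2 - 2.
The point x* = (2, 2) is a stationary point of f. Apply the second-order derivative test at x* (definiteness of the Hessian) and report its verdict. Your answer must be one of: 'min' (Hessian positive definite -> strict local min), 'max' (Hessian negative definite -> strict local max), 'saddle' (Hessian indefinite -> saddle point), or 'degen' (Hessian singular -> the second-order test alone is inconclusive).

Compute the Hessian H = grad^2 f:
  H = [[4, 0], [0, 4]]
Verify stationarity: grad f(x*) = H x* + g = (0, 0).
Eigenvalues of H: 4, 4.
Both eigenvalues > 0, so H is positive definite -> x* is a strict local min.

min


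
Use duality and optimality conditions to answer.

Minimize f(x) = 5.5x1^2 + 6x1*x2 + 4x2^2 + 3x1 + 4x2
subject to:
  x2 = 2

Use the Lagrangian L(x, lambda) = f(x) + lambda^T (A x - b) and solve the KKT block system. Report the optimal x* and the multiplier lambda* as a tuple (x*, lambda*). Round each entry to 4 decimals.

Form the Lagrangian:
  L(x, lambda) = (1/2) x^T Q x + c^T x + lambda^T (A x - b)
Stationarity (grad_x L = 0): Q x + c + A^T lambda = 0.
Primal feasibility: A x = b.

This gives the KKT block system:
  [ Q   A^T ] [ x     ]   [-c ]
  [ A    0  ] [ lambda ] = [ b ]

Solving the linear system:
  x*      = (-1.3636, 2)
  lambda* = (-11.8182)
  f(x*)   = 13.7727

x* = (-1.3636, 2), lambda* = (-11.8182)


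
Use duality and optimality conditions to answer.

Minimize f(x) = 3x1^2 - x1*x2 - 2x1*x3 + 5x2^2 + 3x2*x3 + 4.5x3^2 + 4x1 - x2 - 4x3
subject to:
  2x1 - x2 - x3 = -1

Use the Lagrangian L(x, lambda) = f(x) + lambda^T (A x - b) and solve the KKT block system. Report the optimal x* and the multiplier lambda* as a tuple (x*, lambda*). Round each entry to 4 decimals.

Form the Lagrangian:
  L(x, lambda) = (1/2) x^T Q x + c^T x + lambda^T (A x - b)
Stationarity (grad_x L = 0): Q x + c + A^T lambda = 0.
Primal feasibility: A x = b.

This gives the KKT block system:
  [ Q   A^T ] [ x     ]   [-c ]
  [ A    0  ] [ lambda ] = [ b ]

Solving the linear system:
  x*      = (-0.3832, -0.0935, 0.3271)
  lambda* = (-0.5701)
  f(x*)   = -1.6589

x* = (-0.3832, -0.0935, 0.3271), lambda* = (-0.5701)


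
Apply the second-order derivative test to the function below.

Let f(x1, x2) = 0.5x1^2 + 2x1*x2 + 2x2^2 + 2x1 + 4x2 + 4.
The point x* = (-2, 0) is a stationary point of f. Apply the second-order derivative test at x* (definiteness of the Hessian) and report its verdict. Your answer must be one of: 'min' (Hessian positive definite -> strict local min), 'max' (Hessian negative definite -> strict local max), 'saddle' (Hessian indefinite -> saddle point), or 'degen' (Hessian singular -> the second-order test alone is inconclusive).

Compute the Hessian H = grad^2 f:
  H = [[1, 2], [2, 4]]
Verify stationarity: grad f(x*) = H x* + g = (0, 0).
Eigenvalues of H: 0, 5.
H has a zero eigenvalue (singular; positive semidefinite but not definite), so H is neither positive definite, negative definite, nor indefinite. The second-order test alone is inconclusive -> degen.
(Indeed, f is constant along the null direction of H through x*, so x* is not a strict local extremum.)

degen


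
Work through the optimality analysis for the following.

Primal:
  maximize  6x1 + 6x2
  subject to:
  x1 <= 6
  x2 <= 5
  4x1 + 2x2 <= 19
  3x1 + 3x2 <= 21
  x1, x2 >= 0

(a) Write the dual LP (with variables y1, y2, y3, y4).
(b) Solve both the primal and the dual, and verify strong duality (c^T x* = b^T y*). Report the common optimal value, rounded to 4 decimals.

The standard primal-dual pair for 'max c^T x s.t. A x <= b, x >= 0' is:
  Dual:  min b^T y  s.t.  A^T y >= c,  y >= 0.

So the dual LP is:
  minimize  6y1 + 5y2 + 19y3 + 21y4
  subject to:
    y1 + 4y3 + 3y4 >= 6
    y2 + 2y3 + 3y4 >= 6
    y1, y2, y3, y4 >= 0

Solving the primal: x* = (2.5, 4.5).
  primal value c^T x* = 42.
Solving the dual: y* = (0, 0, 0, 2).
  dual value b^T y* = 42.
Strong duality: c^T x* = b^T y*. Confirmed.

42


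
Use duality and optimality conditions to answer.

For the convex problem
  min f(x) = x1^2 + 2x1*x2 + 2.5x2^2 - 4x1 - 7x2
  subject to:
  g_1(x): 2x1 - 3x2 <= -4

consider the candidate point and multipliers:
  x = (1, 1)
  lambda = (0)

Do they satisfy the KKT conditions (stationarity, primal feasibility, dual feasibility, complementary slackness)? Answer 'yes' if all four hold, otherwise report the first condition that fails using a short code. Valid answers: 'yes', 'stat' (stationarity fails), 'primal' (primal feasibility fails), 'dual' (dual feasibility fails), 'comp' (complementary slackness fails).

Gradient of f: grad f(x) = Q x + c = (0, 0)
Constraint values g_i(x) = a_i^T x - b_i:
  g_1((1, 1)) = 3
Stationarity residual: grad f(x) + sum_i lambda_i a_i = (0, 0)
  -> stationarity OK
Primal feasibility (all g_i <= 0): FAILS
Dual feasibility (all lambda_i >= 0): OK
Complementary slackness (lambda_i * g_i(x) = 0 for all i): OK

Verdict: the first failing condition is primal_feasibility -> primal.

primal


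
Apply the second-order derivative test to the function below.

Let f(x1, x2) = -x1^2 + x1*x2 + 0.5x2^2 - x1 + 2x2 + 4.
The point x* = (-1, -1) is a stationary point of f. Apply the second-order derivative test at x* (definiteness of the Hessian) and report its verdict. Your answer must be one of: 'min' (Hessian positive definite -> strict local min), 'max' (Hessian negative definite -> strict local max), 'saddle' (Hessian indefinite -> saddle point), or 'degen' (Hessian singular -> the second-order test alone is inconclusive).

Compute the Hessian H = grad^2 f:
  H = [[-2, 1], [1, 1]]
Verify stationarity: grad f(x*) = H x* + g = (0, 0).
Eigenvalues of H: -2.3028, 1.3028.
Eigenvalues have mixed signs, so H is indefinite -> x* is a saddle point.

saddle


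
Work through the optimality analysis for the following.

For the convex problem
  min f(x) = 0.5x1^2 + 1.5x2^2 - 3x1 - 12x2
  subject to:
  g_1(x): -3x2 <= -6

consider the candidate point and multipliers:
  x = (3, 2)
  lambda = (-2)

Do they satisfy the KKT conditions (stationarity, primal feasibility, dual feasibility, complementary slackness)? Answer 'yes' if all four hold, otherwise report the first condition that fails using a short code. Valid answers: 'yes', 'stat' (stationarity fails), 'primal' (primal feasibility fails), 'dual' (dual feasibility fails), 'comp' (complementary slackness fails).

Gradient of f: grad f(x) = Q x + c = (0, -6)
Constraint values g_i(x) = a_i^T x - b_i:
  g_1((3, 2)) = 0
Stationarity residual: grad f(x) + sum_i lambda_i a_i = (0, 0)
  -> stationarity OK
Primal feasibility (all g_i <= 0): OK
Dual feasibility (all lambda_i >= 0): FAILS
Complementary slackness (lambda_i * g_i(x) = 0 for all i): OK

Verdict: the first failing condition is dual_feasibility -> dual.

dual


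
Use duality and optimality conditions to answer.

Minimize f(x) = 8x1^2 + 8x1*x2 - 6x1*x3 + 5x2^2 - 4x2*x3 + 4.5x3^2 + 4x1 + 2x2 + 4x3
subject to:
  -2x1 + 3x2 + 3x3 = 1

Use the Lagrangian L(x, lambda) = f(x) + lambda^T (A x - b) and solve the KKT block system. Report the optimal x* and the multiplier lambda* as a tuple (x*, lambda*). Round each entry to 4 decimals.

Form the Lagrangian:
  L(x, lambda) = (1/2) x^T Q x + c^T x + lambda^T (A x - b)
Stationarity (grad_x L = 0): Q x + c + A^T lambda = 0.
Primal feasibility: A x = b.

This gives the KKT block system:
  [ Q   A^T ] [ x     ]   [-c ]
  [ A    0  ] [ lambda ] = [ b ]

Solving the linear system:
  x*      = (-0.7233, 0.3774, -0.5263)
  lambda* = (-0.6977)
  f(x*)   = -1.7729

x* = (-0.7233, 0.3774, -0.5263), lambda* = (-0.6977)


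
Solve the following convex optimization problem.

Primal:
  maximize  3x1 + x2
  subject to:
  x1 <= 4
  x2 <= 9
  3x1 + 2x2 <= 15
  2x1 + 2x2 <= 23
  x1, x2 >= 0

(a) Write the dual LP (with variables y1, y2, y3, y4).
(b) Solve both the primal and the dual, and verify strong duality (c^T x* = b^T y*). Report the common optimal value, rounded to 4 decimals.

The standard primal-dual pair for 'max c^T x s.t. A x <= b, x >= 0' is:
  Dual:  min b^T y  s.t.  A^T y >= c,  y >= 0.

So the dual LP is:
  minimize  4y1 + 9y2 + 15y3 + 23y4
  subject to:
    y1 + 3y3 + 2y4 >= 3
    y2 + 2y3 + 2y4 >= 1
    y1, y2, y3, y4 >= 0

Solving the primal: x* = (4, 1.5).
  primal value c^T x* = 13.5.
Solving the dual: y* = (1.5, 0, 0.5, 0).
  dual value b^T y* = 13.5.
Strong duality: c^T x* = b^T y*. Confirmed.

13.5


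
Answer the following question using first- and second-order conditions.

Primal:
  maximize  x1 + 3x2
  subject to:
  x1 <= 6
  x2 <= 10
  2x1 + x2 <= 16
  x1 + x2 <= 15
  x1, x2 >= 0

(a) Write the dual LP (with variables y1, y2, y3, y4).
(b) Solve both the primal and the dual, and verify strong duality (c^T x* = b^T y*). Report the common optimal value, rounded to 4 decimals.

The standard primal-dual pair for 'max c^T x s.t. A x <= b, x >= 0' is:
  Dual:  min b^T y  s.t.  A^T y >= c,  y >= 0.

So the dual LP is:
  minimize  6y1 + 10y2 + 16y3 + 15y4
  subject to:
    y1 + 2y3 + y4 >= 1
    y2 + y3 + y4 >= 3
    y1, y2, y3, y4 >= 0

Solving the primal: x* = (3, 10).
  primal value c^T x* = 33.
Solving the dual: y* = (0, 2.5, 0.5, 0).
  dual value b^T y* = 33.
Strong duality: c^T x* = b^T y*. Confirmed.

33


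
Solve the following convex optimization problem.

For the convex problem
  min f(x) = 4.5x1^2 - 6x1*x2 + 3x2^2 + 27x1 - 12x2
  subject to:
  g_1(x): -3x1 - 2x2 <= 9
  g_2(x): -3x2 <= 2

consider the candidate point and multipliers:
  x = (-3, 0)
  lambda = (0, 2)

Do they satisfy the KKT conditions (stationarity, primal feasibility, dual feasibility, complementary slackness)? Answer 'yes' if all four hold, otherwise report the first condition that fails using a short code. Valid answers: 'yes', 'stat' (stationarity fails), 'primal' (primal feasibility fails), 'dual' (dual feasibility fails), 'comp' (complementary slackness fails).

Gradient of f: grad f(x) = Q x + c = (0, 6)
Constraint values g_i(x) = a_i^T x - b_i:
  g_1((-3, 0)) = 0
  g_2((-3, 0)) = -2
Stationarity residual: grad f(x) + sum_i lambda_i a_i = (0, 0)
  -> stationarity OK
Primal feasibility (all g_i <= 0): OK
Dual feasibility (all lambda_i >= 0): OK
Complementary slackness (lambda_i * g_i(x) = 0 for all i): FAILS

Verdict: the first failing condition is complementary_slackness -> comp.

comp


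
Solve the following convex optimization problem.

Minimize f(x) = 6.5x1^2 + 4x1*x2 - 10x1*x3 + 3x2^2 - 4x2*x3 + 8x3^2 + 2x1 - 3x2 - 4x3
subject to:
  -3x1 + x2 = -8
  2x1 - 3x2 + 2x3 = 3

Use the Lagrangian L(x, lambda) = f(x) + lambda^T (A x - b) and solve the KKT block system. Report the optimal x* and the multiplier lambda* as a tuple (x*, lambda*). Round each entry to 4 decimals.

Form the Lagrangian:
  L(x, lambda) = (1/2) x^T Q x + c^T x + lambda^T (A x - b)
Stationarity (grad_x L = 0): Q x + c + A^T lambda = 0.
Primal feasibility: A x = b.

This gives the KKT block system:
  [ Q   A^T ] [ x     ]   [-c ]
  [ A    0  ] [ lambda ] = [ b ]

Solving the linear system:
  x*      = (3.3233, 1.9699, 1.1316)
  lambda* = (22.9248, 13.5038)
  f(x*)   = 69.5489

x* = (3.3233, 1.9699, 1.1316), lambda* = (22.9248, 13.5038)


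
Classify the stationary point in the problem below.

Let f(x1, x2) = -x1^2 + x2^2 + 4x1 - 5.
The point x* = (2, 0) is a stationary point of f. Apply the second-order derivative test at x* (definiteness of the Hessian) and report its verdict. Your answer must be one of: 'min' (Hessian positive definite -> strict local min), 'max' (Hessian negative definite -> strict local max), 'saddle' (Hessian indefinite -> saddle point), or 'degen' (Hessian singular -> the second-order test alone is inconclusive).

Compute the Hessian H = grad^2 f:
  H = [[-2, 0], [0, 2]]
Verify stationarity: grad f(x*) = H x* + g = (0, 0).
Eigenvalues of H: -2, 2.
Eigenvalues have mixed signs, so H is indefinite -> x* is a saddle point.

saddle


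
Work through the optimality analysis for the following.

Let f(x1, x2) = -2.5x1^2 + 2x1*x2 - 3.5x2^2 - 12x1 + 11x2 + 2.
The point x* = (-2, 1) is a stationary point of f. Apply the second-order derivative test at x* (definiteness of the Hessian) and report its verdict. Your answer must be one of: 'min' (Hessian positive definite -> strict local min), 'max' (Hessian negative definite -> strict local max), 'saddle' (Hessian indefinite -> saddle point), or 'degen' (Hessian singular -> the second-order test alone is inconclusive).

Compute the Hessian H = grad^2 f:
  H = [[-5, 2], [2, -7]]
Verify stationarity: grad f(x*) = H x* + g = (0, 0).
Eigenvalues of H: -8.2361, -3.7639.
Both eigenvalues < 0, so H is negative definite -> x* is a strict local max.

max


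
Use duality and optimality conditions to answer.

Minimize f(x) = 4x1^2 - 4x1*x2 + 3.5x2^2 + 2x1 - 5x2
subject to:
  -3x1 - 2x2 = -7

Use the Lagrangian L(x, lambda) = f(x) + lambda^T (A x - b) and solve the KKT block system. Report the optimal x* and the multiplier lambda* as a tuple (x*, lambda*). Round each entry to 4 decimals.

Form the Lagrangian:
  L(x, lambda) = (1/2) x^T Q x + c^T x + lambda^T (A x - b)
Stationarity (grad_x L = 0): Q x + c + A^T lambda = 0.
Primal feasibility: A x = b.

This gives the KKT block system:
  [ Q   A^T ] [ x     ]   [-c ]
  [ A    0  ] [ lambda ] = [ b ]

Solving the linear system:
  x*      = (1.1538, 1.7692)
  lambda* = (1.3846)
  f(x*)   = 1.5769

x* = (1.1538, 1.7692), lambda* = (1.3846)


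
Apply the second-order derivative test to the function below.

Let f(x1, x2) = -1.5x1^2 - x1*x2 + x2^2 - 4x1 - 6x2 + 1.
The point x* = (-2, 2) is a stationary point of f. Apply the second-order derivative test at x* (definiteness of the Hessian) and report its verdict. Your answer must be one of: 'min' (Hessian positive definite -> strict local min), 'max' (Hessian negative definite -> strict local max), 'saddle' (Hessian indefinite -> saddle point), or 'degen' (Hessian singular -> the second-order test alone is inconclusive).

Compute the Hessian H = grad^2 f:
  H = [[-3, -1], [-1, 2]]
Verify stationarity: grad f(x*) = H x* + g = (0, 0).
Eigenvalues of H: -3.1926, 2.1926.
Eigenvalues have mixed signs, so H is indefinite -> x* is a saddle point.

saddle


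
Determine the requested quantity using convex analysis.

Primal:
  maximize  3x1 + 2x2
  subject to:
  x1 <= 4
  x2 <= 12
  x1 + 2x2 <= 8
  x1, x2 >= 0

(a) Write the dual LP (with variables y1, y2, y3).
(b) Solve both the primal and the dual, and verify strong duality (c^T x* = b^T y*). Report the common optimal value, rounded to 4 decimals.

The standard primal-dual pair for 'max c^T x s.t. A x <= b, x >= 0' is:
  Dual:  min b^T y  s.t.  A^T y >= c,  y >= 0.

So the dual LP is:
  minimize  4y1 + 12y2 + 8y3
  subject to:
    y1 + y3 >= 3
    y2 + 2y3 >= 2
    y1, y2, y3 >= 0

Solving the primal: x* = (4, 2).
  primal value c^T x* = 16.
Solving the dual: y* = (2, 0, 1).
  dual value b^T y* = 16.
Strong duality: c^T x* = b^T y*. Confirmed.

16


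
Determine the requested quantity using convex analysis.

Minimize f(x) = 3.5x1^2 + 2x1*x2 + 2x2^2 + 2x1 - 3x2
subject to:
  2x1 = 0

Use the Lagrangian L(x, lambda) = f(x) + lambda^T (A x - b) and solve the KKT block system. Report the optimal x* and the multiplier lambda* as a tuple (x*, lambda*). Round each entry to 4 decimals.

Form the Lagrangian:
  L(x, lambda) = (1/2) x^T Q x + c^T x + lambda^T (A x - b)
Stationarity (grad_x L = 0): Q x + c + A^T lambda = 0.
Primal feasibility: A x = b.

This gives the KKT block system:
  [ Q   A^T ] [ x     ]   [-c ]
  [ A    0  ] [ lambda ] = [ b ]

Solving the linear system:
  x*      = (0, 0.75)
  lambda* = (-1.75)
  f(x*)   = -1.125

x* = (0, 0.75), lambda* = (-1.75)


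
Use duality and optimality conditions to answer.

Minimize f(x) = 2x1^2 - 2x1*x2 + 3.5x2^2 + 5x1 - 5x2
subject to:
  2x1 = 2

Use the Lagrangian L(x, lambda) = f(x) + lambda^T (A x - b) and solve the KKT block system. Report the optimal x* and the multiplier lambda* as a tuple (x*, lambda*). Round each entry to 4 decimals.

Form the Lagrangian:
  L(x, lambda) = (1/2) x^T Q x + c^T x + lambda^T (A x - b)
Stationarity (grad_x L = 0): Q x + c + A^T lambda = 0.
Primal feasibility: A x = b.

This gives the KKT block system:
  [ Q   A^T ] [ x     ]   [-c ]
  [ A    0  ] [ lambda ] = [ b ]

Solving the linear system:
  x*      = (1, 1)
  lambda* = (-3.5)
  f(x*)   = 3.5

x* = (1, 1), lambda* = (-3.5)


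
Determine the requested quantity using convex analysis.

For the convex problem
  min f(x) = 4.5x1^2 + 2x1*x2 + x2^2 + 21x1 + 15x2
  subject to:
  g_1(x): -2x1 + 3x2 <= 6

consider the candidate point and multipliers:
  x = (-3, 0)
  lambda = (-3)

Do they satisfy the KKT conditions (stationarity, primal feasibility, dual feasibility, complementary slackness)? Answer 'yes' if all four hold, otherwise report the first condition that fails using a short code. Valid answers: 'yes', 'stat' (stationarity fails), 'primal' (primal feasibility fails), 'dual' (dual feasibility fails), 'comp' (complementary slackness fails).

Gradient of f: grad f(x) = Q x + c = (-6, 9)
Constraint values g_i(x) = a_i^T x - b_i:
  g_1((-3, 0)) = 0
Stationarity residual: grad f(x) + sum_i lambda_i a_i = (0, 0)
  -> stationarity OK
Primal feasibility (all g_i <= 0): OK
Dual feasibility (all lambda_i >= 0): FAILS
Complementary slackness (lambda_i * g_i(x) = 0 for all i): OK

Verdict: the first failing condition is dual_feasibility -> dual.

dual


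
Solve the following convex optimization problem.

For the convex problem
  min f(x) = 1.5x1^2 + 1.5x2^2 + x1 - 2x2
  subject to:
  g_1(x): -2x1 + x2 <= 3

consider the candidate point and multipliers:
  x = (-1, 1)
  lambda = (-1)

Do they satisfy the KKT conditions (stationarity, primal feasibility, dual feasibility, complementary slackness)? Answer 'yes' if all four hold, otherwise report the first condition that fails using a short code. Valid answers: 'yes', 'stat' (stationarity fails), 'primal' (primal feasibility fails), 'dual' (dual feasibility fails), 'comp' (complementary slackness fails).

Gradient of f: grad f(x) = Q x + c = (-2, 1)
Constraint values g_i(x) = a_i^T x - b_i:
  g_1((-1, 1)) = 0
Stationarity residual: grad f(x) + sum_i lambda_i a_i = (0, 0)
  -> stationarity OK
Primal feasibility (all g_i <= 0): OK
Dual feasibility (all lambda_i >= 0): FAILS
Complementary slackness (lambda_i * g_i(x) = 0 for all i): OK

Verdict: the first failing condition is dual_feasibility -> dual.

dual


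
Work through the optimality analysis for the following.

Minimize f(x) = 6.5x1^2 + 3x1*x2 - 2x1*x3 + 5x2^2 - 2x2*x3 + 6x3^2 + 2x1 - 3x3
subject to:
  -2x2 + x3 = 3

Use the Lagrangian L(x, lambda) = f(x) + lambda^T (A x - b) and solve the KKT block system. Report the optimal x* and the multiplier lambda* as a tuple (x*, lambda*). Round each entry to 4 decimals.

Form the Lagrangian:
  L(x, lambda) = (1/2) x^T Q x + c^T x + lambda^T (A x - b)
Stationarity (grad_x L = 0): Q x + c + A^T lambda = 0.
Primal feasibility: A x = b.

This gives the KKT block system:
  [ Q   A^T ] [ x     ]   [-c ]
  [ A    0  ] [ lambda ] = [ b ]

Solving the linear system:
  x*      = (0.2157, -1.1957, 0.6086)
  lambda* = (-6.2635)
  f(x*)   = 8.698

x* = (0.2157, -1.1957, 0.6086), lambda* = (-6.2635)


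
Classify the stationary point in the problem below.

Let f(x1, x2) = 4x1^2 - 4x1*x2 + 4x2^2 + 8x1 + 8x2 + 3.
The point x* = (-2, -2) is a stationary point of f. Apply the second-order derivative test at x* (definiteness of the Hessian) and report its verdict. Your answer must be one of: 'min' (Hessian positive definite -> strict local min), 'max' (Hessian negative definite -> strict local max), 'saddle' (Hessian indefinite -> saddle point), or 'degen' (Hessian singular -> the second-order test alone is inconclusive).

Compute the Hessian H = grad^2 f:
  H = [[8, -4], [-4, 8]]
Verify stationarity: grad f(x*) = H x* + g = (0, 0).
Eigenvalues of H: 4, 12.
Both eigenvalues > 0, so H is positive definite -> x* is a strict local min.

min


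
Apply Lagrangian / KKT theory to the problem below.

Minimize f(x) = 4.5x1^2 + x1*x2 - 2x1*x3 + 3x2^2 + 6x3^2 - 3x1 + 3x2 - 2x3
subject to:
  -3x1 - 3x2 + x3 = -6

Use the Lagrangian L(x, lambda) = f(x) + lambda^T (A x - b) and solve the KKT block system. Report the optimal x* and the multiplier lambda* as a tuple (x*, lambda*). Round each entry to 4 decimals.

Form the Lagrangian:
  L(x, lambda) = (1/2) x^T Q x + c^T x + lambda^T (A x - b)
Stationarity (grad_x L = 0): Q x + c + A^T lambda = 0.
Primal feasibility: A x = b.

This gives the KKT block system:
  [ Q   A^T ] [ x     ]   [-c ]
  [ A    0  ] [ lambda ] = [ b ]

Solving the linear system:
  x*      = (1.2675, 0.7759, 0.1301)
  lambda* = (2.9743)
  f(x*)   = 8.0555

x* = (1.2675, 0.7759, 0.1301), lambda* = (2.9743)
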